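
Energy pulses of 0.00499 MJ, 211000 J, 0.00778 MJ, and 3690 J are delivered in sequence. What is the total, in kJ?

In kJ:
  0.00499 MJ = 0.00499 × 10^3 kJ = 4.99
  211000 J = 211000 × 10^-3 kJ = 211
  0.00778 MJ = 0.00778 × 10^3 kJ = 7.78
  3690 J = 3690 × 10^-3 kJ = 3.69
Sum: 4.99 + 211 + 7.78 + 3.69 = 227.46

227.46 kJ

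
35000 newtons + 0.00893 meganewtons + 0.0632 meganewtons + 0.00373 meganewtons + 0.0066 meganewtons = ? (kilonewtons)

117.46 kilonewtons

In kilonewtons:
  35000 newtons = 35000 × 10⁻³ kilonewtons = 35
  0.00893 meganewtons = 0.00893 × 10³ kilonewtons = 8.93
  0.0632 meganewtons = 0.0632 × 10³ kilonewtons = 63.2
  0.00373 meganewtons = 0.00373 × 10³ kilonewtons = 3.73
  0.0066 meganewtons = 0.0066 × 10³ kilonewtons = 6.6
Sum: 35 + 8.93 + 63.2 + 3.73 + 6.6 = 117.46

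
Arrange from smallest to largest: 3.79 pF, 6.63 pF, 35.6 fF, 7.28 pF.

3.79 pF = 0.00000000000379 F
6.63 pF = 0.00000000000663 F
35.6 fF = 0.0000000000000356 F
7.28 pF = 0.00000000000728 F

35.6 fF < 3.79 pF < 6.63 pF < 7.28 pF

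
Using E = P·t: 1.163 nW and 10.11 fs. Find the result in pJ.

0.00000000001175793 pJ

1.163e-9 × 10.11e-15 = 11.75793e-24 J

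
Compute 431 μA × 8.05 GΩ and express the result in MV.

431 × 10⁻⁶ × 8.05 × 10⁹ = 3469.55 × 10³ V

3.46955 MV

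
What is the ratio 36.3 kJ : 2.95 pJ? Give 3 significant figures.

12300000000000000

(36.3 × 10³) / (2.95 × 10⁻¹²) = 12.31 × 10¹⁵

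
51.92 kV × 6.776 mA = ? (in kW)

51.92 × 10³ × 6.776 × 10⁻³ = 351.80992 W

0.35180992 kW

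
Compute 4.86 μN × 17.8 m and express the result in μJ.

86.508 μJ

4.86e-6 × 17.8 = 86.508e-6 J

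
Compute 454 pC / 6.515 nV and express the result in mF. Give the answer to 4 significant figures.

(454 × 10⁻¹²) / (6.515 × 10⁻⁹) = 69.6853 × 10⁻³ F

69.69 mF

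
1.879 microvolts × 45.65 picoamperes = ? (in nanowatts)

0.00000008577635 nanowatts

1.879 × 10^-6 × 45.65 × 10^-12 = 85.77635 × 10^-18 W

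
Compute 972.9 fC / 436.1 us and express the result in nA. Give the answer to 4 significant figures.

2.231 nA

(972.9 × 10^-15) / (436.1 × 10^-6) = 2.23091 × 10^-9 A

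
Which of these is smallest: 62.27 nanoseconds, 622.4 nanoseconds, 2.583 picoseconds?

62.27 nanoseconds = 0.00000006227 seconds
622.4 nanoseconds = 0.0000006224 seconds
2.583 picoseconds = 0.000000000002583 seconds

2.583 picoseconds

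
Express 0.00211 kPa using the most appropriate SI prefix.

= 2.11 Pa; mantissa already in [1, 1000).

2.11 Pa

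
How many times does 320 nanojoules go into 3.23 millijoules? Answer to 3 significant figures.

10100

(3.23 × 10^-3) / (320 × 10^-9) = 0.01009 × 10^6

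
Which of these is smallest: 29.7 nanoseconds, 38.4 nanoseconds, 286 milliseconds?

29.7 nanoseconds = 0.0000000297 seconds
38.4 nanoseconds = 0.0000000384 seconds
286 milliseconds = 0.286 seconds

29.7 nanoseconds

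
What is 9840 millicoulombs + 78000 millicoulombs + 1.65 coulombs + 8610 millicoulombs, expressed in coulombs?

In coulombs:
  9840 millicoulombs = 9840 × 10⁻³ coulombs = 9.84
  78000 millicoulombs = 78000 × 10⁻³ coulombs = 78
  1.65 coulombs → 1.65
  8610 millicoulombs = 8610 × 10⁻³ coulombs = 8.61
Sum: 9.84 + 78 + 1.65 + 8.61 = 98.1

98.1 coulombs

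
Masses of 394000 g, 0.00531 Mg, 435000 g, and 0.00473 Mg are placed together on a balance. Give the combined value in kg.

In kg:
  394000 g = 394000 × 10⁻³ kg = 394
  0.00531 Mg = 0.00531 × 10³ kg = 5.31
  435000 g = 435000 × 10⁻³ kg = 435
  0.00473 Mg = 0.00473 × 10³ kg = 4.73
Sum: 394 + 5.31 + 435 + 4.73 = 839.04

839.04 kg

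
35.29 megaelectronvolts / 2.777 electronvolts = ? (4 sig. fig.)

(35.29 × 10^6) / (2.777) = 12.708 × 10^6

12710000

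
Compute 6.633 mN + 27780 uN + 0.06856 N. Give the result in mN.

In mN:
  6.633 mN → 6.633
  27780 uN = 27780 × 10⁻³ mN = 27.78
  0.06856 N = 0.06856 × 10³ mN = 68.56
Sum: 6.633 + 27.78 + 68.56 = 102.973

102.973 mN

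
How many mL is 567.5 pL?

pico = 10⁻¹², milli = 10⁻³; factor is 10⁻⁹.
567.5 × 10⁻⁹ = 0.0000005675

0.0000005675 mL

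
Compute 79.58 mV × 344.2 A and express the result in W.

79.58 × 10^-3 × 344.2 = 27391.436 × 10^-3 W

27.391436 W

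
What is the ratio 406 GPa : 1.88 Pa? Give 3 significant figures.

216000000000

(406 × 10^9) / (1.88) = 216 × 10^9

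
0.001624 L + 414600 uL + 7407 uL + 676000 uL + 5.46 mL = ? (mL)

In mL:
  0.001624 L = 0.001624 × 10³ mL = 1.624
  414600 uL = 414600 × 10⁻³ mL = 414.6
  7407 uL = 7407 × 10⁻³ mL = 7.407
  676000 uL = 676000 × 10⁻³ mL = 676
  5.46 mL → 5.46
Sum: 1.624 + 414.6 + 7.407 + 676 + 5.46 = 1105.091

1105.091 mL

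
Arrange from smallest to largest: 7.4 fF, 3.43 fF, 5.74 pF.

7.4 fF = 0.0000000000000074 F
3.43 fF = 0.00000000000000343 F
5.74 pF = 0.00000000000574 F

3.43 fF < 7.4 fF < 5.74 pF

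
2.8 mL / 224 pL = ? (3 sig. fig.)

(2.8 × 10⁻³) / (224 × 10⁻¹²) = 0.0125 × 10⁹

12500000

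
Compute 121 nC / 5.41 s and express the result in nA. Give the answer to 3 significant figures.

(121 × 10^-9) / (5.41) = 22.366 × 10^-9 A

22.4 nA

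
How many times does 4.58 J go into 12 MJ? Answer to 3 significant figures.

2620000

(12 × 10^6) / (4.58) = 2.62 × 10^6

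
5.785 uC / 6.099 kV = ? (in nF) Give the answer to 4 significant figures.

(5.785 × 10^-6) / (6.099 × 10^3) = 0.948516 × 10^-9 F

0.9485 nF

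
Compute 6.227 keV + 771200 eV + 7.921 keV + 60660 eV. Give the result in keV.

In keV:
  6.227 keV → 6.227
  771200 eV = 771200 × 10^-3 keV = 771.2
  7.921 keV → 7.921
  60660 eV = 60660 × 10^-3 keV = 60.66
Sum: 6.227 + 771.2 + 7.921 + 60.66 = 846.008

846.008 keV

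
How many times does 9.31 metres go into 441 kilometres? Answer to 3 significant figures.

(441e3) / (9.31) = 47.37e3

47400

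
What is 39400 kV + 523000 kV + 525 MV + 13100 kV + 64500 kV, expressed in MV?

1165 MV

In MV:
  39400 kV = 39400 × 10⁻³ MV = 39.4
  523000 kV = 523000 × 10⁻³ MV = 523
  525 MV → 525
  13100 kV = 13100 × 10⁻³ MV = 13.1
  64500 kV = 64500 × 10⁻³ MV = 64.5
Sum: 39.4 + 523 + 525 + 13.1 + 64.5 = 1165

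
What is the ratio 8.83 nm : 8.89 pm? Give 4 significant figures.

993.3

(8.83 × 10^-9) / (8.89 × 10^-12) = 0.99325 × 10^3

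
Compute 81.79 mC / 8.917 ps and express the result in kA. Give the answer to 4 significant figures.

(81.79 × 10⁻³) / (8.917 × 10⁻¹²) = 9.17237 × 10⁹ A

9172000 kA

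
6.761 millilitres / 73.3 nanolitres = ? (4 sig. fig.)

(6.761 × 10^-3) / (73.3 × 10^-9) = 0.092237 × 10^6

92240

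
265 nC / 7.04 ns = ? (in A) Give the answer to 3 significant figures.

37.6 A

(265 × 10^-9) / (7.04 × 10^-9) = 37.642 A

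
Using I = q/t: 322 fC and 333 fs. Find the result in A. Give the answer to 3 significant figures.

(322 × 10^-15) / (333 × 10^-15) = 0.96697 A

0.967 A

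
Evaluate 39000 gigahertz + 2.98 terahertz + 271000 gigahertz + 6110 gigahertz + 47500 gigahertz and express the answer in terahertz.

In terahertz:
  39000 gigahertz = 39000 × 10⁻³ terahertz = 39
  2.98 terahertz → 2.98
  271000 gigahertz = 271000 × 10⁻³ terahertz = 271
  6110 gigahertz = 6110 × 10⁻³ terahertz = 6.11
  47500 gigahertz = 47500 × 10⁻³ terahertz = 47.5
Sum: 39 + 2.98 + 271 + 6.11 + 47.5 = 366.59

366.59 terahertz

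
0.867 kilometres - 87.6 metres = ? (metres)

In metres:
  0.867 kilometres = 0.867 × 10^3 metres = 867
  87.6 metres → 87.6
Difference: 867 - 87.6 = 779.4

779.4 metres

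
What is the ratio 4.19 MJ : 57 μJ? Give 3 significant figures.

73500000000

(4.19 × 10⁶) / (57 × 10⁻⁶) = 0.07351 × 10¹²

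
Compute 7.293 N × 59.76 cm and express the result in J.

4.3582968 J

7.293 × 59.76e-2 = 435.82968e-2 J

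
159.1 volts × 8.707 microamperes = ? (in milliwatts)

1.3852837 milliwatts

159.1 × 8.707e-6 = 1385.2837e-6 W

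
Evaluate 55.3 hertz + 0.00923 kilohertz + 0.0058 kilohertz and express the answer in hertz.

In hertz:
  55.3 hertz → 55.3
  0.00923 kilohertz = 0.00923 × 10^3 hertz = 9.23
  0.0058 kilohertz = 0.0058 × 10^3 hertz = 5.8
Sum: 55.3 + 9.23 + 5.8 = 70.33

70.33 hertz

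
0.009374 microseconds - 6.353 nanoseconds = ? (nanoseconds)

In nanoseconds:
  0.009374 microseconds = 0.009374 × 10^3 nanoseconds = 9.374
  6.353 nanoseconds → 6.353
Difference: 9.374 - 6.353 = 3.021

3.021 nanoseconds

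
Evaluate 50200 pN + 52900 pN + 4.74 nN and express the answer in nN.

In nN:
  50200 pN = 50200 × 10^-3 nN = 50.2
  52900 pN = 52900 × 10^-3 nN = 52.9
  4.74 nN → 4.74
Sum: 50.2 + 52.9 + 4.74 = 107.84

107.84 nN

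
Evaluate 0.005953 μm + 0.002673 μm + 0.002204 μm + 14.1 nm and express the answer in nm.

In nm:
  0.005953 μm = 0.005953 × 10^3 nm = 5.953
  0.002673 μm = 0.002673 × 10^3 nm = 2.673
  0.002204 μm = 0.002204 × 10^3 nm = 2.204
  14.1 nm → 14.1
Sum: 5.953 + 2.673 + 2.204 + 14.1 = 24.93

24.93 nm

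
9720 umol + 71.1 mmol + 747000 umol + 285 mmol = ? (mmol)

1112.82 mmol

In mmol:
  9720 umol = 9720e-3 mmol = 9.72
  71.1 mmol → 71.1
  747000 umol = 747000e-3 mmol = 747
  285 mmol → 285
Sum: 9.72 + 71.1 + 747 + 285 = 1112.82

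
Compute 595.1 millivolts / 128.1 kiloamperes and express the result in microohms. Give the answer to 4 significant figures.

(595.1 × 10⁻³) / (128.1 × 10³) = 4.64559 × 10⁻⁶ Ω

4.646 microohms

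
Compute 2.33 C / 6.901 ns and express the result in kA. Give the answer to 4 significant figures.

337600 kA

(2.33) / (6.901e-9) = 0.337632e9 A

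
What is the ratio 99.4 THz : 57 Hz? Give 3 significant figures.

(99.4 × 10¹²) / (57) = 1.744 × 10¹²

1740000000000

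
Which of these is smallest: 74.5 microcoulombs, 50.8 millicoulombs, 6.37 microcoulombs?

74.5 microcoulombs = 0.0000745 coulombs
50.8 millicoulombs = 0.0508 coulombs
6.37 microcoulombs = 0.00000637 coulombs

6.37 microcoulombs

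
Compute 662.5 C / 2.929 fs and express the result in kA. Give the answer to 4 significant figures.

(662.5) / (2.929 × 10⁻¹⁵) = 226.186 × 10¹⁵ A

226200000000000 kA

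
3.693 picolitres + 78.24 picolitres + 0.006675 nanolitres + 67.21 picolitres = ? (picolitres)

In picolitres:
  3.693 picolitres → 3.693
  78.24 picolitres → 78.24
  0.006675 nanolitres = 0.006675 × 10^3 picolitres = 6.675
  67.21 picolitres → 67.21
Sum: 3.693 + 78.24 + 6.675 + 67.21 = 155.818

155.818 picolitres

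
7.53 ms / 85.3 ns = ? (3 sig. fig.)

(7.53e-3) / (85.3e-9) = 0.08828e6

88300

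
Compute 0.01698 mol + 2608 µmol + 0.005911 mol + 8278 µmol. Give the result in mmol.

33.777 mmol

In mmol:
  0.01698 mol = 0.01698e3 mmol = 16.98
  2608 µmol = 2608e-3 mmol = 2.608
  0.005911 mol = 0.005911e3 mmol = 5.911
  8278 µmol = 8278e-3 mmol = 8.278
Sum: 16.98 + 2.608 + 5.911 + 8.278 = 33.777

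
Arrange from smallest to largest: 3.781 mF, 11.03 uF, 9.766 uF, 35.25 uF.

9.766 uF < 11.03 uF < 35.25 uF < 3.781 mF

3.781 mF = 0.003781 F
11.03 uF = 0.00001103 F
9.766 uF = 0.000009766 F
35.25 uF = 0.00003525 F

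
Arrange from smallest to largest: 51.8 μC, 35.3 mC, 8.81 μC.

8.81 μC < 51.8 μC < 35.3 mC

51.8 μC = 0.0000518 C
35.3 mC = 0.0353 C
8.81 μC = 0.00000881 C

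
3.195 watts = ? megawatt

0.000003195 megawatts

(no prefix) = 10^0, mega = 10^6; factor is 10^-6.
3.195 × 10^-6 = 0.000003195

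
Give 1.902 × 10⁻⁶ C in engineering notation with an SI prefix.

= 1.902 × 10⁻⁶ C; 10⁻⁶ is micro.

1.902 uC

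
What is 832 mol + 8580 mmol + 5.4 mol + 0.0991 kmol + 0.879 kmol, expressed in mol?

1824.08 mol

In mol:
  832 mol → 832
  8580 mmol = 8580 × 10⁻³ mol = 8.58
  5.4 mol → 5.4
  0.0991 kmol = 0.0991 × 10³ mol = 99.1
  0.879 kmol = 0.879 × 10³ mol = 879
Sum: 832 + 8.58 + 5.4 + 99.1 + 879 = 1824.08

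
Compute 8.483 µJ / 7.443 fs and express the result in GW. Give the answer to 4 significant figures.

(8.483 × 10^-6) / (7.443 × 10^-15) = 1.13973 × 10^9 W

1.140 GW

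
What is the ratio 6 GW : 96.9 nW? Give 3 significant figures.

(6 × 10^9) / (96.9 × 10^-9) = 0.06192 × 10^18

61900000000000000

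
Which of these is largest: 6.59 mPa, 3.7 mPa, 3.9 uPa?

6.59 mPa

6.59 mPa = 0.00659 Pa
3.7 mPa = 0.0037 Pa
3.9 uPa = 0.0000039 Pa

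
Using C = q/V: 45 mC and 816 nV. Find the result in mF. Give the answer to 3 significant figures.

55100000 mF

(45 × 10^-3) / (816 × 10^-9) = 0.055147 × 10^6 F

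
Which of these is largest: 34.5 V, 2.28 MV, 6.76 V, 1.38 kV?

34.5 V = 34.5 V
2.28 MV = 2280000 V
6.76 V = 6.76 V
1.38 kV = 1380 V

2.28 MV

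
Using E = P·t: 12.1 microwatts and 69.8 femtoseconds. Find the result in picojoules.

12.1e-6 × 69.8e-15 = 844.58e-21 J

0.00000084458 picojoules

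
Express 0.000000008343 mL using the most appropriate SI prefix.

8.343 pL

= 8.343e-12 L; 1e-12 is pico.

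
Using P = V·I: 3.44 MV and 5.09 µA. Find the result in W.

17.5096 W

3.44e6 × 5.09e-6 = 17.5096 W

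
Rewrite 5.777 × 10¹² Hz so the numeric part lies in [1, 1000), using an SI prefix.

= 5.777 × 10¹² Hz; 10¹² is tera.

5.777 THz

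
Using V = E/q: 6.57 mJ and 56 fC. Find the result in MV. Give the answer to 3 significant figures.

(6.57e-3) / (56e-15) = 0.11732e12 V

117000 MV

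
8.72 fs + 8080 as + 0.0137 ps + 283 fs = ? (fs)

313.5 fs

In fs:
  8.72 fs → 8.72
  8080 as = 8080e-3 fs = 8.08
  0.0137 ps = 0.0137e3 fs = 13.7
  283 fs → 283
Sum: 8.72 + 8.08 + 13.7 + 283 = 313.5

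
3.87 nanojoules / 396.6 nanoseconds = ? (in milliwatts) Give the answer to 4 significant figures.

9.758 milliwatts

(3.87e-9) / (396.6e-9) = 0.00975794 W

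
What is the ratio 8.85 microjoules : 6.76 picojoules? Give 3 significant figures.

(8.85e-6) / (6.76e-12) = 1.309e6

1310000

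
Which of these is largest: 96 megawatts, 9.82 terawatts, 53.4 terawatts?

53.4 terawatts

96 megawatts = 96000000 watts
9.82 terawatts = 9820000000000 watts
53.4 terawatts = 53400000000000 watts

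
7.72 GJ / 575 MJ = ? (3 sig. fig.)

13.4

(7.72 × 10^9) / (575 × 10^6) = 0.01343 × 10^3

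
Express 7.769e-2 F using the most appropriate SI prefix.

= 77.69e-3 F; 1e-3 is milli.

77.69 mF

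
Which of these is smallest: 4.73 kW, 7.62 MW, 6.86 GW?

4.73 kW = 4730 W
7.62 MW = 7620000 W
6.86 GW = 6860000000 W

4.73 kW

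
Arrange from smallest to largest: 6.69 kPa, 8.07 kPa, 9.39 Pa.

6.69 kPa = 6690 Pa
8.07 kPa = 8070 Pa
9.39 Pa = 9.39 Pa

9.39 Pa < 6.69 kPa < 8.07 kPa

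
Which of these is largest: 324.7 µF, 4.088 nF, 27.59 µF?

324.7 µF

324.7 µF = 0.0003247 F
4.088 nF = 0.000000004088 F
27.59 µF = 0.00002759 F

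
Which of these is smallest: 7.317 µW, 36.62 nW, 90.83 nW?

7.317 µW = 0.000007317 W
36.62 nW = 0.00000003662 W
90.83 nW = 0.00000009083 W

36.62 nW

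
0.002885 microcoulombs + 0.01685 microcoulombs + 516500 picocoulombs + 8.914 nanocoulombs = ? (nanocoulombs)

In nanocoulombs:
  0.002885 microcoulombs = 0.002885 × 10³ nanocoulombs = 2.885
  0.01685 microcoulombs = 0.01685 × 10³ nanocoulombs = 16.85
  516500 picocoulombs = 516500 × 10⁻³ nanocoulombs = 516.5
  8.914 nanocoulombs → 8.914
Sum: 2.885 + 16.85 + 516.5 + 8.914 = 545.149

545.149 nanocoulombs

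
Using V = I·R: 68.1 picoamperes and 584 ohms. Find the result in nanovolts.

39.7704 nanovolts

68.1e-12 × 584 = 39770.4e-12 V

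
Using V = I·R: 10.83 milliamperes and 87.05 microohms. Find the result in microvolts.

0.9427515 microvolts

10.83e-3 × 87.05e-6 = 942.7515e-9 V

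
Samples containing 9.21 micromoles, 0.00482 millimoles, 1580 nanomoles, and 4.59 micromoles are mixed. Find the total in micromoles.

20.2 micromoles

In micromoles:
  9.21 micromoles → 9.21
  0.00482 millimoles = 0.00482 × 10³ micromoles = 4.82
  1580 nanomoles = 1580 × 10⁻³ micromoles = 1.58
  4.59 micromoles → 4.59
Sum: 9.21 + 4.82 + 1.58 + 4.59 = 20.2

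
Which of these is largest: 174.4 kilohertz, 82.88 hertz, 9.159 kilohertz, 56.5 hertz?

174.4 kilohertz = 174400 hertz
82.88 hertz = 82.88 hertz
9.159 kilohertz = 9159 hertz
56.5 hertz = 56.5 hertz

174.4 kilohertz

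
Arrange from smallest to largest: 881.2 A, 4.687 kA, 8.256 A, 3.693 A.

3.693 A < 8.256 A < 881.2 A < 4.687 kA

881.2 A = 881.2 A
4.687 kA = 4687 A
8.256 A = 8.256 A
3.693 A = 3.693 A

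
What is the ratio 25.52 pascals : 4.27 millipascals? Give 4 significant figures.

(25.52) / (4.27 × 10^-3) = 5.9766 × 10^3

5977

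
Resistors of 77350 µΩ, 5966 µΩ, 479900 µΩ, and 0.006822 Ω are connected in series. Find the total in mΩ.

In mΩ:
  77350 µΩ = 77350e-3 mΩ = 77.35
  5966 µΩ = 5966e-3 mΩ = 5.966
  479900 µΩ = 479900e-3 mΩ = 479.9
  0.006822 Ω = 0.006822e3 mΩ = 6.822
Sum: 77.35 + 5.966 + 479.9 + 6.822 = 570.038

570.038 mΩ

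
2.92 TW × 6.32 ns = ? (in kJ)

18.4544 kJ

2.92 × 10¹² × 6.32 × 10⁻⁹ = 18.4544 × 10³ J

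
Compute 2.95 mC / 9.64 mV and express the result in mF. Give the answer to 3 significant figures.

306 mF

(2.95 × 10^-3) / (9.64 × 10^-3) = 0.30602 F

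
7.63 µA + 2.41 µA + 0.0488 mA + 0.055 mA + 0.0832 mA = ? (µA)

197.04 µA

In µA:
  7.63 µA → 7.63
  2.41 µA → 2.41
  0.0488 mA = 0.0488e3 µA = 48.8
  0.055 mA = 0.055e3 µA = 55
  0.0832 mA = 0.0832e3 µA = 83.2
Sum: 7.63 + 2.41 + 48.8 + 55 + 83.2 = 197.04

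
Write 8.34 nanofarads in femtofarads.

8340000 femtofarads

nano = 10⁻⁹, femto = 10⁻¹⁵; factor is 10⁶.
8.34 × 10⁶ = 8340000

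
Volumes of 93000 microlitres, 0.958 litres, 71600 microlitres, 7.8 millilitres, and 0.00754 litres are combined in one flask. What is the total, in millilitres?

1137.94 millilitres

In millilitres:
  93000 microlitres = 93000e-3 millilitres = 93
  0.958 litres = 0.958e3 millilitres = 958
  71600 microlitres = 71600e-3 millilitres = 71.6
  7.8 millilitres → 7.8
  0.00754 litres = 0.00754e3 millilitres = 7.54
Sum: 93 + 958 + 71.6 + 7.8 + 7.54 = 1137.94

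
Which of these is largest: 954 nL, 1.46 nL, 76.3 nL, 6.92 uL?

954 nL = 0.000000954 L
1.46 nL = 0.00000000146 L
76.3 nL = 0.0000000763 L
6.92 uL = 0.00000692 L

6.92 uL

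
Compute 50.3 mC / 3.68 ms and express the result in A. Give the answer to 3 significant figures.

13.7 A

(50.3 × 10^-3) / (3.68 × 10^-3) = 13.668 A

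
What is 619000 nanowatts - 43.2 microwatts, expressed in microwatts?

575.8 microwatts

In microwatts:
  619000 nanowatts = 619000 × 10^-3 microwatts = 619
  43.2 microwatts → 43.2
Difference: 619 - 43.2 = 575.8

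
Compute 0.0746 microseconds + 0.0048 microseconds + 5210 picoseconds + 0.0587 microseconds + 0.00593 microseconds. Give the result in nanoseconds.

In nanoseconds:
  0.0746 microseconds = 0.0746 × 10^3 nanoseconds = 74.6
  0.0048 microseconds = 0.0048 × 10^3 nanoseconds = 4.8
  5210 picoseconds = 5210 × 10^-3 nanoseconds = 5.21
  0.0587 microseconds = 0.0587 × 10^3 nanoseconds = 58.7
  0.00593 microseconds = 0.00593 × 10^3 nanoseconds = 5.93
Sum: 74.6 + 4.8 + 5.21 + 58.7 + 5.93 = 149.24

149.24 nanoseconds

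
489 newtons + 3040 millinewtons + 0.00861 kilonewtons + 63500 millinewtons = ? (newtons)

564.15 newtons

In newtons:
  489 newtons → 489
  3040 millinewtons = 3040e-3 newtons = 3.04
  0.00861 kilonewtons = 0.00861e3 newtons = 8.61
  63500 millinewtons = 63500e-3 newtons = 63.5
Sum: 489 + 3.04 + 8.61 + 63.5 = 564.15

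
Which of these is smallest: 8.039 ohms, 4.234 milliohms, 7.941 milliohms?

8.039 ohms = 8.039 ohms
4.234 milliohms = 0.004234 ohms
7.941 milliohms = 0.007941 ohms

4.234 milliohms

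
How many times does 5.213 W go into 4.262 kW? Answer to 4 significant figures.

817.6

(4.262 × 10³) / (5.213) = 0.81757 × 10³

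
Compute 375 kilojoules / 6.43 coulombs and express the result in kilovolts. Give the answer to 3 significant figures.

58.3 kilovolts

(375 × 10^3) / (6.43) = 58.32 × 10^3 V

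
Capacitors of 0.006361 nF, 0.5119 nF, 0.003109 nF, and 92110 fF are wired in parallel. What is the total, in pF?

613.48 pF

In pF:
  0.006361 nF = 0.006361e3 pF = 6.361
  0.5119 nF = 0.5119e3 pF = 511.9
  0.003109 nF = 0.003109e3 pF = 3.109
  92110 fF = 92110e-3 pF = 92.11
Sum: 6.361 + 511.9 + 3.109 + 92.11 = 613.48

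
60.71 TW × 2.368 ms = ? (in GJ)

60.71e12 × 2.368e-3 = 143.76128e9 J

143.76128 GJ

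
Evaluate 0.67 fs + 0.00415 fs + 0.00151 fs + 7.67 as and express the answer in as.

In as:
  0.67 fs = 0.67e3 as = 670
  0.00415 fs = 0.00415e3 as = 4.15
  0.00151 fs = 0.00151e3 as = 1.51
  7.67 as → 7.67
Sum: 670 + 4.15 + 1.51 + 7.67 = 683.33

683.33 as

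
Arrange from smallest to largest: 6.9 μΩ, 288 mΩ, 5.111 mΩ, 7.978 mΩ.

6.9 μΩ = 0.0000069 Ω
288 mΩ = 0.288 Ω
5.111 mΩ = 0.005111 Ω
7.978 mΩ = 0.007978 Ω

6.9 μΩ < 5.111 mΩ < 7.978 mΩ < 288 mΩ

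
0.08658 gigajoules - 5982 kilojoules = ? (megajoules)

80.598 megajoules

In megajoules:
  0.08658 gigajoules = 0.08658 × 10³ megajoules = 86.58
  5982 kilojoules = 5982 × 10⁻³ megajoules = 5.982
Difference: 86.58 - 5.982 = 80.598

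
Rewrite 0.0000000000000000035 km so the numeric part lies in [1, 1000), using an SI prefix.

= 3.5 × 10^-15 m; 10^-15 is femto.

3.5 fm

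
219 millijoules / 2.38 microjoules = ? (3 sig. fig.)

(219e-3) / (2.38e-6) = 92.02e3

92000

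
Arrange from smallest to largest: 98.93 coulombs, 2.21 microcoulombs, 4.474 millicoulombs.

2.21 microcoulombs < 4.474 millicoulombs < 98.93 coulombs

98.93 coulombs = 98.93 coulombs
2.21 microcoulombs = 0.00000221 coulombs
4.474 millicoulombs = 0.004474 coulombs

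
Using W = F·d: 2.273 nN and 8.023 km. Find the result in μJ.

2.273e-9 × 8.023e3 = 18.236279e-6 J

18.236279 μJ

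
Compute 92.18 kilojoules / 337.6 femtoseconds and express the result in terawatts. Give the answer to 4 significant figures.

273000 terawatts

(92.18e3) / (337.6e-15) = 0.273045e18 W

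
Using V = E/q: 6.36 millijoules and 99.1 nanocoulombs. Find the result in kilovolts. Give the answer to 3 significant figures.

64.2 kilovolts

(6.36 × 10^-3) / (99.1 × 10^-9) = 0.064178 × 10^6 V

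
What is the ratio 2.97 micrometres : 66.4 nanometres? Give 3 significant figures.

44.7

(2.97 × 10⁻⁶) / (66.4 × 10⁻⁹) = 0.04473 × 10³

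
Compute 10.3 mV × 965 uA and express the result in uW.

9.9395 uW

10.3e-3 × 965e-6 = 9939.5e-9 W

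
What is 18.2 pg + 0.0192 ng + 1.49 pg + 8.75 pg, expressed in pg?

In pg:
  18.2 pg → 18.2
  0.0192 ng = 0.0192e3 pg = 19.2
  1.49 pg → 1.49
  8.75 pg → 8.75
Sum: 18.2 + 19.2 + 1.49 + 8.75 = 47.64

47.64 pg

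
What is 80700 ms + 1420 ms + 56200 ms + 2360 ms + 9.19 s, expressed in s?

149.87 s

In s:
  80700 ms = 80700e-3 s = 80.7
  1420 ms = 1420e-3 s = 1.42
  56200 ms = 56200e-3 s = 56.2
  2360 ms = 2360e-3 s = 2.36
  9.19 s → 9.19
Sum: 80.7 + 1.42 + 56.2 + 2.36 + 9.19 = 149.87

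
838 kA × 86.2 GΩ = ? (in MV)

72235600000 MV

838 × 10^3 × 86.2 × 10^9 = 72235.6 × 10^12 V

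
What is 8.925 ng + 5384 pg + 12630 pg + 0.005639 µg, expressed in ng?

32.578 ng

In ng:
  8.925 ng → 8.925
  5384 pg = 5384 × 10^-3 ng = 5.384
  12630 pg = 12630 × 10^-3 ng = 12.63
  0.005639 µg = 0.005639 × 10^3 ng = 5.639
Sum: 8.925 + 5.384 + 12.63 + 5.639 = 32.578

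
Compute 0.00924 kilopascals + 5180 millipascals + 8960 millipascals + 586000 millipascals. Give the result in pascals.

609.38 pascals

In pascals:
  0.00924 kilopascals = 0.00924e3 pascals = 9.24
  5180 millipascals = 5180e-3 pascals = 5.18
  8960 millipascals = 8960e-3 pascals = 8.96
  586000 millipascals = 586000e-3 pascals = 586
Sum: 9.24 + 5.18 + 8.96 + 586 = 609.38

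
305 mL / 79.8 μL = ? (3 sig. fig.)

(305 × 10^-3) / (79.8 × 10^-6) = 3.822 × 10^3

3820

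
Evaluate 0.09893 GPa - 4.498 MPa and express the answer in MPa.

In MPa:
  0.09893 GPa = 0.09893e3 MPa = 98.93
  4.498 MPa → 4.498
Difference: 98.93 - 4.498 = 94.432

94.432 MPa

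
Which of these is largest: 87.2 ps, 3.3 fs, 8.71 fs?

87.2 ps = 0.0000000000872 s
3.3 fs = 0.0000000000000033 s
8.71 fs = 0.00000000000000871 s

87.2 ps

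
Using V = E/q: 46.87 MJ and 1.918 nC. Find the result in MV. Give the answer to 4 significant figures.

(46.87e6) / (1.918e-9) = 24.4369e15 V

24440000000 MV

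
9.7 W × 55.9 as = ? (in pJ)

0.00054223 pJ

9.7 × 55.9 × 10⁻¹⁸ = 542.23 × 10⁻¹⁸ J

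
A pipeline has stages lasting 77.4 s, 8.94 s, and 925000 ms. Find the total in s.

1011.34 s

In s:
  77.4 s → 77.4
  8.94 s → 8.94
  925000 ms = 925000 × 10⁻³ s = 925
Sum: 77.4 + 8.94 + 925 = 1011.34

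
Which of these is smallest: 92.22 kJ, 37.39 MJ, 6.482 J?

6.482 J

92.22 kJ = 92220 J
37.39 MJ = 37390000 J
6.482 J = 6.482 J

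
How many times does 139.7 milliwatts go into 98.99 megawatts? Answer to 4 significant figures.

708600000

(98.99 × 10⁶) / (139.7 × 10⁻³) = 0.70859 × 10⁹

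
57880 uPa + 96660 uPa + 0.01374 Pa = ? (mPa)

In mPa:
  57880 uPa = 57880 × 10^-3 mPa = 57.88
  96660 uPa = 96660 × 10^-3 mPa = 96.66
  0.01374 Pa = 0.01374 × 10^3 mPa = 13.74
Sum: 57.88 + 96.66 + 13.74 = 168.28

168.28 mPa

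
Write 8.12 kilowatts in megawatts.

0.00812 megawatts

kilo = 10³, mega = 10⁶; factor is 10⁻³.
8.12 × 10⁻³ = 0.00812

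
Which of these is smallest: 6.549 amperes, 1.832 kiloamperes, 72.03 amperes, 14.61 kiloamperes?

6.549 amperes

6.549 amperes = 6.549 amperes
1.832 kiloamperes = 1832 amperes
72.03 amperes = 72.03 amperes
14.61 kiloamperes = 14610 amperes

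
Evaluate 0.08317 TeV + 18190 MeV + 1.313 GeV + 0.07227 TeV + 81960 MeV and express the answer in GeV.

256.903 GeV

In GeV:
  0.08317 TeV = 0.08317 × 10³ GeV = 83.17
  18190 MeV = 18190 × 10⁻³ GeV = 18.19
  1.313 GeV → 1.313
  0.07227 TeV = 0.07227 × 10³ GeV = 72.27
  81960 MeV = 81960 × 10⁻³ GeV = 81.96
Sum: 83.17 + 18.19 + 1.313 + 72.27 + 81.96 = 256.903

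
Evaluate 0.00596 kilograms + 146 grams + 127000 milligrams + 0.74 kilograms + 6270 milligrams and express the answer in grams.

1025.23 grams

In grams:
  0.00596 kilograms = 0.00596 × 10^3 grams = 5.96
  146 grams → 146
  127000 milligrams = 127000 × 10^-3 grams = 127
  0.74 kilograms = 0.74 × 10^3 grams = 740
  6270 milligrams = 6270 × 10^-3 grams = 6.27
Sum: 5.96 + 146 + 127 + 740 + 6.27 = 1025.23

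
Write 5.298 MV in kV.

5298 kV

mega = 10^6, kilo = 10^3; factor is 10^3.
5.298 × 10^3 = 5298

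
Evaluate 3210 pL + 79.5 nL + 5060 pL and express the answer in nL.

87.77 nL

In nL:
  3210 pL = 3210 × 10⁻³ nL = 3.21
  79.5 nL → 79.5
  5060 pL = 5060 × 10⁻³ nL = 5.06
Sum: 3.21 + 79.5 + 5.06 = 87.77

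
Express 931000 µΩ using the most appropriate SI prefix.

= 931e-3 Ω; 1e-3 is milli.

931 mΩ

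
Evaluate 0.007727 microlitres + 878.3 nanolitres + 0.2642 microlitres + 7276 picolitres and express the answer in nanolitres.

In nanolitres:
  0.007727 microlitres = 0.007727 × 10³ nanolitres = 7.727
  878.3 nanolitres → 878.3
  0.2642 microlitres = 0.2642 × 10³ nanolitres = 264.2
  7276 picolitres = 7276 × 10⁻³ nanolitres = 7.276
Sum: 7.727 + 878.3 + 264.2 + 7.276 = 1157.503

1157.503 nanolitres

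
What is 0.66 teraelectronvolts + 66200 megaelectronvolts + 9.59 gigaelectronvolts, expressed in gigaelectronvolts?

735.79 gigaelectronvolts

In gigaelectronvolts:
  0.66 teraelectronvolts = 0.66 × 10^3 gigaelectronvolts = 660
  66200 megaelectronvolts = 66200 × 10^-3 gigaelectronvolts = 66.2
  9.59 gigaelectronvolts → 9.59
Sum: 660 + 66.2 + 9.59 = 735.79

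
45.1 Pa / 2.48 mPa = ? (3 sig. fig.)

(45.1) / (2.48 × 10^-3) = 18.19 × 10^3

18200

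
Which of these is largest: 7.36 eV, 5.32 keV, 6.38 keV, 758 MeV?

7.36 eV = 7.36 eV
5.32 keV = 5320 eV
6.38 keV = 6380 eV
758 MeV = 758000000 eV

758 MeV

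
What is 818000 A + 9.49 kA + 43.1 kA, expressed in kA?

870.59 kA

In kA:
  818000 A = 818000 × 10⁻³ kA = 818
  9.49 kA → 9.49
  43.1 kA → 43.1
Sum: 818 + 9.49 + 43.1 = 870.59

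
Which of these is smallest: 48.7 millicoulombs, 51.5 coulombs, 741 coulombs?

48.7 millicoulombs = 0.0487 coulombs
51.5 coulombs = 51.5 coulombs
741 coulombs = 741 coulombs

48.7 millicoulombs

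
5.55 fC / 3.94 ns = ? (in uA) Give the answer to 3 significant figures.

(5.55 × 10^-15) / (3.94 × 10^-9) = 1.4086 × 10^-6 A

1.41 uA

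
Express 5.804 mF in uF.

5804 uF

milli = 10⁻³, micro = 10⁻⁶; factor is 10³.
5.804 × 10³ = 5804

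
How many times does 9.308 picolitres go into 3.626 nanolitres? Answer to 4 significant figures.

(3.626 × 10⁻⁹) / (9.308 × 10⁻¹²) = 0.38956 × 10³

389.6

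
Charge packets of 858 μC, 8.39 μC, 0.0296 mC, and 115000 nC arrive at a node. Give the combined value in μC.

1010.99 μC

In μC:
  858 μC → 858
  8.39 μC → 8.39
  0.0296 mC = 0.0296 × 10^3 μC = 29.6
  115000 nC = 115000 × 10^-3 μC = 115
Sum: 858 + 8.39 + 29.6 + 115 = 1010.99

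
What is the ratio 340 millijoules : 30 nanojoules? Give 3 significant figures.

(340e-3) / (30e-9) = 11.33e6

11300000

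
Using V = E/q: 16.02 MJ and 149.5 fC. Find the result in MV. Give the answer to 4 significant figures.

107200000000000 MV

(16.02e6) / (149.5e-15) = 0.107157e21 V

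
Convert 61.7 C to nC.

(no prefix) = 10⁰, nano = 10⁻⁹; factor is 10⁹.
61.7 × 10⁹ = 61700000000

61700000000 nC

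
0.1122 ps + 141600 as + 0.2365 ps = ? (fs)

490.3 fs

In fs:
  0.1122 ps = 0.1122 × 10^3 fs = 112.2
  141600 as = 141600 × 10^-3 fs = 141.6
  0.2365 ps = 0.2365 × 10^3 fs = 236.5
Sum: 112.2 + 141.6 + 236.5 = 490.3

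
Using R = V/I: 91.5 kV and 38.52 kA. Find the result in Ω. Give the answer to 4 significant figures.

2.375 Ω

(91.5e3) / (38.52e3) = 2.37539 Ω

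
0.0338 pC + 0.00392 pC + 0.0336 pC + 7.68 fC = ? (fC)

In fC:
  0.0338 pC = 0.0338 × 10³ fC = 33.8
  0.00392 pC = 0.00392 × 10³ fC = 3.92
  0.0336 pC = 0.0336 × 10³ fC = 33.6
  7.68 fC → 7.68
Sum: 33.8 + 3.92 + 33.6 + 7.68 = 79

79 fC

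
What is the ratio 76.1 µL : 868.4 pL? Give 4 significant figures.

(76.1e-6) / (868.4e-12) = 0.087632e6

87630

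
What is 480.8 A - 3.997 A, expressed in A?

In A:
  480.8 A → 480.8
  3.997 A → 3.997
Difference: 480.8 - 3.997 = 476.803

476.803 A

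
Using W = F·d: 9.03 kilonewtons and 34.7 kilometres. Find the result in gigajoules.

0.313341 gigajoules

9.03 × 10^3 × 34.7 × 10^3 = 313.341 × 10^6 J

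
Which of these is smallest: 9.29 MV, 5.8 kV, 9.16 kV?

9.29 MV = 9290000 V
5.8 kV = 5800 V
9.16 kV = 9160 V

5.8 kV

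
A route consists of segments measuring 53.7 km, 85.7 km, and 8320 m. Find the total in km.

In km:
  53.7 km → 53.7
  85.7 km → 85.7
  8320 m = 8320 × 10⁻³ km = 8.32
Sum: 53.7 + 85.7 + 8.32 = 147.72

147.72 km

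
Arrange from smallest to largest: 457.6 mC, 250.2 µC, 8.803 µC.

457.6 mC = 0.4576 C
250.2 µC = 0.0002502 C
8.803 µC = 0.000008803 C

8.803 µC < 250.2 µC < 457.6 mC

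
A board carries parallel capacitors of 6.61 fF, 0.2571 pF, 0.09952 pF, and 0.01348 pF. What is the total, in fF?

In fF:
  6.61 fF → 6.61
  0.2571 pF = 0.2571 × 10³ fF = 257.1
  0.09952 pF = 0.09952 × 10³ fF = 99.52
  0.01348 pF = 0.01348 × 10³ fF = 13.48
Sum: 6.61 + 257.1 + 99.52 + 13.48 = 376.71

376.71 fF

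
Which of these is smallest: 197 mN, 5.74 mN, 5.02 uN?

197 mN = 0.197 N
5.74 mN = 0.00574 N
5.02 uN = 0.00000502 N

5.02 uN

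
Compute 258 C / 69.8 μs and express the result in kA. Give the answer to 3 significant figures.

(258) / (69.8 × 10⁻⁶) = 3.6963 × 10⁶ A

3700 kA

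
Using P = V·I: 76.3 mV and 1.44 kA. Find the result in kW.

76.3 × 10⁻³ × 1.44 × 10³ = 109.872 W

0.109872 kW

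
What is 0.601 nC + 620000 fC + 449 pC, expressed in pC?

In pC:
  0.601 nC = 0.601 × 10^3 pC = 601
  620000 fC = 620000 × 10^-3 pC = 620
  449 pC → 449
Sum: 601 + 620 + 449 = 1670

1670 pC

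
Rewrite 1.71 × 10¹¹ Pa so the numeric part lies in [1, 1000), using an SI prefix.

171 GPa

= 171 × 10⁹ Pa; 10⁹ is giga.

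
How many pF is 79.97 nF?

79970 pF

nano = 10^-9, pico = 10^-12; factor is 10^3.
79.97 × 10^3 = 79970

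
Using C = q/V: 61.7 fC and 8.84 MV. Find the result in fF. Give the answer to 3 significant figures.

(61.7 × 10⁻¹⁵) / (8.84 × 10⁶) = 6.9796 × 10⁻²¹ F

0.00000698 fF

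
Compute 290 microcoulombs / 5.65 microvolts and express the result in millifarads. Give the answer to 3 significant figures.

(290e-6) / (5.65e-6) = 51.327 F

51300 millifarads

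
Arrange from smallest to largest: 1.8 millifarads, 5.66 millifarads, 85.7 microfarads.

85.7 microfarads < 1.8 millifarads < 5.66 millifarads

1.8 millifarads = 0.0018 farads
5.66 millifarads = 0.00566 farads
85.7 microfarads = 0.0000857 farads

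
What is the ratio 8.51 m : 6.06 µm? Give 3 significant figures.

(8.51) / (6.06 × 10^-6) = 1.404 × 10^6

1400000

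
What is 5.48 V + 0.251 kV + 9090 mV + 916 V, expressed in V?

In V:
  5.48 V → 5.48
  0.251 kV = 0.251e3 V = 251
  9090 mV = 9090e-3 V = 9.09
  916 V → 916
Sum: 5.48 + 251 + 9.09 + 916 = 1181.57

1181.57 V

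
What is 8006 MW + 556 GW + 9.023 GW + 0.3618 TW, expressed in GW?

934.829 GW

In GW:
  8006 MW = 8006 × 10⁻³ GW = 8.006
  556 GW → 556
  9.023 GW → 9.023
  0.3618 TW = 0.3618 × 10³ GW = 361.8
Sum: 8.006 + 556 + 9.023 + 361.8 = 934.829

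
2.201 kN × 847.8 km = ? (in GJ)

1.8660078 GJ

2.201e3 × 847.8e3 = 1866.0078e6 J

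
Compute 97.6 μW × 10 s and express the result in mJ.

0.976 mJ

97.6 × 10^-6 × 10 = 976 × 10^-6 J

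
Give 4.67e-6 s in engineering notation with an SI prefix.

= 4.67e-6 s; 1e-6 is micro.

4.67 µs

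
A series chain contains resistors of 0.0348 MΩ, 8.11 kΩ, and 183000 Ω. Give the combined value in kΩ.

225.91 kΩ

In kΩ:
  0.0348 MΩ = 0.0348 × 10^3 kΩ = 34.8
  8.11 kΩ → 8.11
  183000 Ω = 183000 × 10^-3 kΩ = 183
Sum: 34.8 + 8.11 + 183 = 225.91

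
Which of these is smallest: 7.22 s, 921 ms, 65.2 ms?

65.2 ms

7.22 s = 7.22 s
921 ms = 0.921 s
65.2 ms = 0.0652 s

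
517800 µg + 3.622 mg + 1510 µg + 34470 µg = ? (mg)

In mg:
  517800 µg = 517800e-3 mg = 517.8
  3.622 mg → 3.622
  1510 µg = 1510e-3 mg = 1.51
  34470 µg = 34470e-3 mg = 34.47
Sum: 517.8 + 3.622 + 1.51 + 34.47 = 557.402

557.402 mg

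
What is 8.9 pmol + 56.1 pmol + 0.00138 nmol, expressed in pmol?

66.38 pmol

In pmol:
  8.9 pmol → 8.9
  56.1 pmol → 56.1
  0.00138 nmol = 0.00138 × 10^3 pmol = 1.38
Sum: 8.9 + 56.1 + 1.38 = 66.38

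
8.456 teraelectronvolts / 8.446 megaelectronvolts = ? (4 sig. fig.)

(8.456 × 10¹²) / (8.446 × 10⁶) = 1.0012 × 10⁶

1001000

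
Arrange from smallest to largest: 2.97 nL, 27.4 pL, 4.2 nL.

27.4 pL < 2.97 nL < 4.2 nL

2.97 nL = 0.00000000297 L
27.4 pL = 0.0000000000274 L
4.2 nL = 0.0000000042 L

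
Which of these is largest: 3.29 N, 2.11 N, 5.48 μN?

3.29 N

3.29 N = 3.29 N
2.11 N = 2.11 N
5.48 μN = 0.00000548 N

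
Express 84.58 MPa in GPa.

mega = 1e6, giga = 1e9; factor is 1e-3.
84.58 × 1e-3 = 0.08458

0.08458 GPa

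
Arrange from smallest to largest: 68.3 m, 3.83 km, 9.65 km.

68.3 m < 3.83 km < 9.65 km

68.3 m = 68.3 m
3.83 km = 3830 m
9.65 km = 9650 m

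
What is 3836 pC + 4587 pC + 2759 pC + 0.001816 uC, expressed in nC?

In nC:
  3836 pC = 3836 × 10⁻³ nC = 3.836
  4587 pC = 4587 × 10⁻³ nC = 4.587
  2759 pC = 2759 × 10⁻³ nC = 2.759
  0.001816 uC = 0.001816 × 10³ nC = 1.816
Sum: 3.836 + 4.587 + 2.759 + 1.816 = 12.998

12.998 nC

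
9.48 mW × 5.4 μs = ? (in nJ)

51.192 nJ

9.48 × 10⁻³ × 5.4 × 10⁻⁶ = 51.192 × 10⁻⁹ J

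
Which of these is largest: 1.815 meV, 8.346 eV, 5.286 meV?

1.815 meV = 0.001815 eV
8.346 eV = 8.346 eV
5.286 meV = 0.005286 eV

8.346 eV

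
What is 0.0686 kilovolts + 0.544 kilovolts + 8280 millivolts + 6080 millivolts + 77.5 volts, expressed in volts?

704.46 volts

In volts:
  0.0686 kilovolts = 0.0686 × 10^3 volts = 68.6
  0.544 kilovolts = 0.544 × 10^3 volts = 544
  8280 millivolts = 8280 × 10^-3 volts = 8.28
  6080 millivolts = 6080 × 10^-3 volts = 6.08
  77.5 volts → 77.5
Sum: 68.6 + 544 + 8.28 + 6.08 + 77.5 = 704.46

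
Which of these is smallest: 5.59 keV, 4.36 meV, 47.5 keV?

4.36 meV

5.59 keV = 5590 eV
4.36 meV = 0.00436 eV
47.5 keV = 47500 eV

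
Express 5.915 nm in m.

nano = 10⁻⁹, (no prefix) = 10⁰; factor is 10⁻⁹.
5.915 × 10⁻⁹ = 0.000000005915

0.000000005915 m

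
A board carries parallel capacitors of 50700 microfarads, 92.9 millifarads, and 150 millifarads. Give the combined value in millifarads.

In millifarads:
  50700 microfarads = 50700 × 10^-3 millifarads = 50.7
  92.9 millifarads → 92.9
  150 millifarads → 150
Sum: 50.7 + 92.9 + 150 = 293.6

293.6 millifarads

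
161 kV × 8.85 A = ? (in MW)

1.42485 MW

161 × 10^3 × 8.85 = 1424.85 × 10^3 W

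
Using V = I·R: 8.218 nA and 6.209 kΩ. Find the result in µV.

8.218 × 10^-9 × 6.209 × 10^3 = 51.025562 × 10^-6 V

51.025562 µV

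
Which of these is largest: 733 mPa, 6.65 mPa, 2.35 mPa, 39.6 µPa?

733 mPa = 0.733 Pa
6.65 mPa = 0.00665 Pa
2.35 mPa = 0.00235 Pa
39.6 µPa = 0.0000396 Pa

733 mPa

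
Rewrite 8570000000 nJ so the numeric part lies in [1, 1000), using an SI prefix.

= 8.57 J; mantissa already in [1, 1000).

8.57 J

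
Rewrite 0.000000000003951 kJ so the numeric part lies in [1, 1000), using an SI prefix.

3.951 nJ

= 3.951 × 10^-9 J; 10^-9 is nano.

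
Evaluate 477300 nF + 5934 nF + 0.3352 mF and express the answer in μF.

818.434 μF

In μF:
  477300 nF = 477300 × 10^-3 μF = 477.3
  5934 nF = 5934 × 10^-3 μF = 5.934
  0.3352 mF = 0.3352 × 10^3 μF = 335.2
Sum: 477.3 + 5.934 + 335.2 = 818.434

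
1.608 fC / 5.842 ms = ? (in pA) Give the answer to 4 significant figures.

0.2752 pA

(1.608 × 10⁻¹⁵) / (5.842 × 10⁻³) = 0.275248 × 10⁻¹² A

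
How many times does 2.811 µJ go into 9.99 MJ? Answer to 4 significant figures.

3554000000000

(9.99 × 10^6) / (2.811 × 10^-6) = 3.5539 × 10^12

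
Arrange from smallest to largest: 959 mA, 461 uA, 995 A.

461 uA < 959 mA < 995 A

959 mA = 0.959 A
461 uA = 0.000461 A
995 A = 995 A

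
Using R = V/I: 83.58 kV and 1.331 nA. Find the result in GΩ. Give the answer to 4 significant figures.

62790 GΩ

(83.58e3) / (1.331e-9) = 62.7949e12 Ω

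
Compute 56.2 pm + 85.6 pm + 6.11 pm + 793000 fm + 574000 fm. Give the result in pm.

In pm:
  56.2 pm → 56.2
  85.6 pm → 85.6
  6.11 pm → 6.11
  793000 fm = 793000e-3 pm = 793
  574000 fm = 574000e-3 pm = 574
Sum: 56.2 + 85.6 + 6.11 + 793 + 574 = 1514.91

1514.91 pm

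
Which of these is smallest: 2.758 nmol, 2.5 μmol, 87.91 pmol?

2.758 nmol = 0.000000002758 mol
2.5 μmol = 0.0000025 mol
87.91 pmol = 0.00000000008791 mol

87.91 pmol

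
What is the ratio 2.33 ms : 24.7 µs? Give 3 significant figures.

94.3

(2.33e-3) / (24.7e-6) = 0.09433e3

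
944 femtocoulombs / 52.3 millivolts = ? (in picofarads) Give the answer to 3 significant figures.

(944 × 10⁻¹⁵) / (52.3 × 10⁻³) = 18.05 × 10⁻¹² F

18.0 picofarads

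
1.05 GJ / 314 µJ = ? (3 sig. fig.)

3340000000000

(1.05e9) / (314e-6) = 0.003344e15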